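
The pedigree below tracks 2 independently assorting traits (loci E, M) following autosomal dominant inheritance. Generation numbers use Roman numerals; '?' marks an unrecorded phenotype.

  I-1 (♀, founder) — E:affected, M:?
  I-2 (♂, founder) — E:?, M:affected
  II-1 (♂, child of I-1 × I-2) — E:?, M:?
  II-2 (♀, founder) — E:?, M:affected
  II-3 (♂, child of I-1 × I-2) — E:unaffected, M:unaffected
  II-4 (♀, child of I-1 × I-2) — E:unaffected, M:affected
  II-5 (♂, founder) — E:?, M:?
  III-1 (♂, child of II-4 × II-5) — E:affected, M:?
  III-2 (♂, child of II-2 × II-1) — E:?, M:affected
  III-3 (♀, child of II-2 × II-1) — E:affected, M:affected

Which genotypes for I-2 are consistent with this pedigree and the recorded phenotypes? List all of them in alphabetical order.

I-2 ∈ {Ee Mm, ee Mm}

E/I-1 aff ·: Ee
E/I-2 ? ·: ee|Ee
E/II-1 ? I-1×I-2: ee|Ee|EE
E/II-2 ? ·: ee|Ee|EE
E/II-3 un I-1×I-2: ee
E/II-4 un I-1×I-2: ee
E/II-5 ? ·: Ee|EE
E/III-1 aff II-4×II-5: Ee
E/III-2 ? II-2×II-1: ee|Ee|EE
E/III-3 aff II-2×II-1: Ee|EE
⇒ E over [I-1,I-2,II-1,II-2,II-3,II-4,II-5,III-1,III-2,III-3]: 72 consistent
M/I-1 ? ·: mm|Mm
M/I-2 aff ·: Mm
M/II-1 ? I-1×I-2: mm|Mm|MM
M/II-2 aff ·: Mm|MM
M/II-3 un I-1×I-2: mm
M/II-4 aff I-1×I-2: Mm|MM
M/II-5 ? ·: mm|Mm|MM
M/III-1 ? II-4×II-5: mm|Mm|MM
M/III-2 aff II-2×II-1: Mm|MM
M/III-3 aff II-2×II-1: Mm|MM
⇒ M over [I-1,I-2,II-1,II-2,II-3,II-4,II-5,III-1,III-2,III-3]: 235 consistent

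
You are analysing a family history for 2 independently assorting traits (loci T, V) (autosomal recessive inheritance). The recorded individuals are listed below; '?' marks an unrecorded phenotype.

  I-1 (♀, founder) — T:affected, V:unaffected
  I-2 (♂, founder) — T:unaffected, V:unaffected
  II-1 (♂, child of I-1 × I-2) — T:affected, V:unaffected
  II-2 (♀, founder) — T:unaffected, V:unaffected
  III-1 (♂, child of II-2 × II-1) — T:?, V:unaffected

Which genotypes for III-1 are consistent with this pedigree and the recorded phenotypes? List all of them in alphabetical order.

T/I-1 aff ·: tt
T/I-2 un ·: Tt
T/II-1 aff I-1×I-2: tt
T/II-2 un ·: TT|Tt
T/III-1 ? II-2×II-1: Tt|tt
⇒ T over [I-1,I-2,II-1,II-2,III-1]: 3 consistent
V/I-1 un ·: VV|Vv
V/I-2 un ·: VV|Vv
V/II-1 un I-1×I-2: VV|Vv
V/II-2 un ·: VV|Vv
V/III-1 un II-2×II-1: VV|Vv
⇒ V over [I-1,I-2,II-1,II-2,III-1]: 24 consistent

III-1 ∈ {Tt VV, Tt Vv, tt VV, tt Vv}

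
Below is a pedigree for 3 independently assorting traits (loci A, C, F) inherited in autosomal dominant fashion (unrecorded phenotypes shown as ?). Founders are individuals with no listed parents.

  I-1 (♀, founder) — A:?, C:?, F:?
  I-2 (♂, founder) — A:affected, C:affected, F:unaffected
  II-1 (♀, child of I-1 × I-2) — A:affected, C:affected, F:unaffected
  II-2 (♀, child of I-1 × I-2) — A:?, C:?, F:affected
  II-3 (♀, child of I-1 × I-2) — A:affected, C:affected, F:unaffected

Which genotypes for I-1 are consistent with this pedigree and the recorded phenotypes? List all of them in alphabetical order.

A/I-1 ? ·: aa|Aa|AA
A/I-2 aff ·: Aa|AA
A/II-1 aff I-1×I-2: Aa|AA
A/II-2 ? I-1×I-2: aa|Aa|AA
A/II-3 aff I-1×I-2: Aa|AA
⇒ A over [I-1,I-2,II-1,II-2,II-3]: 32 consistent
C/I-1 ? ·: cc|Cc|CC
C/I-2 aff ·: Cc|CC
C/II-1 aff I-1×I-2: Cc|CC
C/II-2 ? I-1×I-2: cc|Cc|CC
C/II-3 aff I-1×I-2: Cc|CC
⇒ C over [I-1,I-2,II-1,II-2,II-3]: 32 consistent
F/I-1 ? ·: Ff
F/I-2 un ·: ff
F/II-1 un I-1×I-2: ff
F/II-2 aff I-1×I-2: Ff
F/II-3 un I-1×I-2: ff
⇒ F over [I-1,I-2,II-1,II-2,II-3]: 1 consistent

I-1 ∈ {AA CC Ff, AA Cc Ff, AA cc Ff, Aa CC Ff, Aa Cc Ff, Aa cc Ff, aa CC Ff, aa Cc Ff, aa cc Ff}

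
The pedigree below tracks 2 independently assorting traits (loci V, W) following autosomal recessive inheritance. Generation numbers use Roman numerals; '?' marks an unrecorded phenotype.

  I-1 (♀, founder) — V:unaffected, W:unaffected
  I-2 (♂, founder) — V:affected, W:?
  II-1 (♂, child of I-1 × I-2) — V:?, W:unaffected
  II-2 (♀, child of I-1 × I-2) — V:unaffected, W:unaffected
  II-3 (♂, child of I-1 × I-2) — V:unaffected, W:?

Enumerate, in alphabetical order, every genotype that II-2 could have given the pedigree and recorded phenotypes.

V/I-1 un ·: VV|Vv
V/I-2 aff ·: vv
V/II-1 ? I-1×I-2: Vv|vv
V/II-2 un I-1×I-2: Vv
V/II-3 un I-1×I-2: Vv
⇒ V over [I-1,I-2,II-1,II-2,II-3]: 3 consistent
W/I-1 un ·: WW|Ww
W/I-2 ? ·: WW|Ww|ww
W/II-1 un I-1×I-2: WW|Ww
W/II-2 un I-1×I-2: WW|Ww
W/II-3 ? I-1×I-2: WW|Ww|ww
⇒ W over [I-1,I-2,II-1,II-2,II-3]: 32 consistent

II-2 ∈ {Vv WW, Vv Ww}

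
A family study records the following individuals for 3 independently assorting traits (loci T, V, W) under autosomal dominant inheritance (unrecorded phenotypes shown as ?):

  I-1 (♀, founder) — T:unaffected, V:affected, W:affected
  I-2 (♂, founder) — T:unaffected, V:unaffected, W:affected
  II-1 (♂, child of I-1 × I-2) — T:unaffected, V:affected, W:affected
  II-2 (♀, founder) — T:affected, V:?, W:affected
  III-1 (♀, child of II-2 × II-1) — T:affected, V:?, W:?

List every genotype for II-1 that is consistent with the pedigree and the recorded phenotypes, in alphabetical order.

T/I-1 un ·: tt
T/I-2 un ·: tt
T/II-1 un I-1×I-2: tt
T/II-2 aff ·: Tt|TT
T/III-1 aff II-2×II-1: Tt
⇒ T over [I-1,I-2,II-1,II-2,III-1]: 2 consistent
V/I-1 aff ·: Vv|VV
V/I-2 un ·: vv
V/II-1 aff I-1×I-2: Vv
V/II-2 ? ·: vv|Vv|VV
V/III-1 ? II-2×II-1: vv|Vv|VV
⇒ V over [I-1,I-2,II-1,II-2,III-1]: 14 consistent
W/I-1 aff ·: Ww|WW
W/I-2 aff ·: Ww|WW
W/II-1 aff I-1×I-2: Ww|WW
W/II-2 aff ·: Ww|WW
W/III-1 ? II-2×II-1: ww|Ww|WW
⇒ W over [I-1,I-2,II-1,II-2,III-1]: 27 consistent

II-1 ∈ {tt Vv WW, tt Vv Ww}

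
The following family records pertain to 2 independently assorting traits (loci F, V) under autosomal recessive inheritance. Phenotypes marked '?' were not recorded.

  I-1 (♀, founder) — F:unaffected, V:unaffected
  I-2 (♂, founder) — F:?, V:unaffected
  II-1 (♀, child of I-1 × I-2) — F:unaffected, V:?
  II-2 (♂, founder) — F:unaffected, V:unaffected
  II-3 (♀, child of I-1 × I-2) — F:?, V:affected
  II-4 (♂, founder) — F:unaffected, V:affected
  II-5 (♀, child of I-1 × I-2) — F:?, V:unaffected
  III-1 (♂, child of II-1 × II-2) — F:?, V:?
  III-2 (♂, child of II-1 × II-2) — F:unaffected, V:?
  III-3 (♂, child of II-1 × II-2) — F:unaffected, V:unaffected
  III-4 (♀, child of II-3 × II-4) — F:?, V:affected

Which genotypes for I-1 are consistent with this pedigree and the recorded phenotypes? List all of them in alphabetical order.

F/I-1 un ·: FF|Ff
F/I-2 ? ·: FF|Ff|ff
F/II-1 un I-1×I-2: FF|Ff
F/II-2 un ·: FF|Ff
F/II-3 ? I-1×I-2: FF|Ff|ff
F/II-4 un ·: FF|Ff
F/II-5 ? I-1×I-2: FF|Ff|ff
F/III-1 ? II-1×II-2: FF|Ff|ff
F/III-2 un II-1×II-2: FF|Ff
F/III-3 un II-1×II-2: FF|Ff
F/III-4 ? II-3×II-4: FF|Ff|ff
⇒ F over [I-1,I-2,II-1,II-2,II-3,II-4,II-5,III-1,III-2,III-3,III-4]: 2332 consistent
V/I-1 un ·: Vv
V/I-2 un ·: Vv
V/II-1 ? I-1×I-2: VV|Vv|vv
V/II-2 un ·: VV|Vv
V/II-3 aff I-1×I-2: vv
V/II-4 aff ·: vv
V/II-5 un I-1×I-2: VV|Vv
V/III-1 ? II-1×II-2: VV|Vv|vv
V/III-2 ? II-1×II-2: VV|Vv|vv
V/III-3 un II-1×II-2: VV|Vv
V/III-4 aff II-3×II-4: vv
⇒ V over [I-1,I-2,II-1,II-2,II-3,II-4,II-5,III-1,III-2,III-3,III-4]: 80 consistent

I-1 ∈ {FF Vv, Ff Vv}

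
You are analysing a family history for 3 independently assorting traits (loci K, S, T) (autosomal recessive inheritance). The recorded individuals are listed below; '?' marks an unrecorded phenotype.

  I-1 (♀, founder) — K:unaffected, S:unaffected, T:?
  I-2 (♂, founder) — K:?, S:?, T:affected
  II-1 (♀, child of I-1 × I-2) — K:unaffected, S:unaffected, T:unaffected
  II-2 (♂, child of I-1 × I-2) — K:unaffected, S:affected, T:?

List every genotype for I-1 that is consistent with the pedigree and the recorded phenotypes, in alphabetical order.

I-1 ∈ {KK Ss TT, KK Ss Tt, Kk Ss TT, Kk Ss Tt}

K/I-1 un ·: KK|Kk
K/I-2 ? ·: KK|Kk|kk
K/II-1 un I-1×I-2: KK|Kk
K/II-2 un I-1×I-2: KK|Kk
⇒ K over [I-1,I-2,II-1,II-2]: 15 consistent
S/I-1 un ·: Ss
S/I-2 ? ·: Ss|ss
S/II-1 un I-1×I-2: SS|Ss
S/II-2 aff I-1×I-2: ss
⇒ S over [I-1,I-2,II-1,II-2]: 3 consistent
T/I-1 ? ·: TT|Tt
T/I-2 aff ·: tt
T/II-1 un I-1×I-2: Tt
T/II-2 ? I-1×I-2: Tt|tt
⇒ T over [I-1,I-2,II-1,II-2]: 3 consistent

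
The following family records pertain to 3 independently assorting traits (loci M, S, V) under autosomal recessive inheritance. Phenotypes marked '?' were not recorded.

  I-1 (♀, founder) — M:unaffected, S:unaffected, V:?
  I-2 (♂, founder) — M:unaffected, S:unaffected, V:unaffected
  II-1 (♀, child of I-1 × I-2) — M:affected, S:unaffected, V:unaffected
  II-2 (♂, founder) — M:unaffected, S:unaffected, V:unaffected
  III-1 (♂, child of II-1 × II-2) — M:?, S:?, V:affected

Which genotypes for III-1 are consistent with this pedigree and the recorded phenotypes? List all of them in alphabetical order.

III-1 ∈ {Mm SS vv, Mm Ss vv, Mm ss vv, mm SS vv, mm Ss vv, mm ss vv}

M/I-1 un ·: Mm
M/I-2 un ·: Mm
M/II-1 aff I-1×I-2: mm
M/II-2 un ·: MM|Mm
M/III-1 ? II-1×II-2: Mm|mm
⇒ M over [I-1,I-2,II-1,II-2,III-1]: 3 consistent
S/I-1 un ·: SS|Ss
S/I-2 un ·: SS|Ss
S/II-1 un I-1×I-2: SS|Ss
S/II-2 un ·: SS|Ss
S/III-1 ? II-1×II-2: SS|Ss|ss
⇒ S over [I-1,I-2,II-1,II-2,III-1]: 27 consistent
V/I-1 ? ·: VV|Vv|vv
V/I-2 un ·: VV|Vv
V/II-1 un I-1×I-2: Vv
V/II-2 un ·: Vv
V/III-1 aff II-1×II-2: vv
⇒ V over [I-1,I-2,II-1,II-2,III-1]: 5 consistent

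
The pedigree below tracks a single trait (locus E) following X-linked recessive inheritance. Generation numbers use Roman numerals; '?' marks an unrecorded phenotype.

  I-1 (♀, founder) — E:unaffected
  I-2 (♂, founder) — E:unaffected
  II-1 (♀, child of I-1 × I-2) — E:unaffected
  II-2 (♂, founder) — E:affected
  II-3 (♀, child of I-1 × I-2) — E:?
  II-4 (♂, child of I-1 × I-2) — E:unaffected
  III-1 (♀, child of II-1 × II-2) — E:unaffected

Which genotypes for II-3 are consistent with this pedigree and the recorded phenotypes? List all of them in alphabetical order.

E/I-1 un ·: X^EX^E|X^EX^e
E/I-2 un ·: X^EY
E/II-1 un I-1×I-2: X^EX^E|X^EX^e
E/II-2 aff ·: X^eY
E/II-3 ? I-1×I-2: X^EX^E|X^EX^e
E/II-4 un I-1×I-2: X^EY
E/III-1 un II-1×II-2: X^EX^e
⇒ E over [I-1,I-2,II-1,II-2,II-3,II-4,III-1]: 5 consistent

II-3 ∈ {X^EX^E, X^EX^e}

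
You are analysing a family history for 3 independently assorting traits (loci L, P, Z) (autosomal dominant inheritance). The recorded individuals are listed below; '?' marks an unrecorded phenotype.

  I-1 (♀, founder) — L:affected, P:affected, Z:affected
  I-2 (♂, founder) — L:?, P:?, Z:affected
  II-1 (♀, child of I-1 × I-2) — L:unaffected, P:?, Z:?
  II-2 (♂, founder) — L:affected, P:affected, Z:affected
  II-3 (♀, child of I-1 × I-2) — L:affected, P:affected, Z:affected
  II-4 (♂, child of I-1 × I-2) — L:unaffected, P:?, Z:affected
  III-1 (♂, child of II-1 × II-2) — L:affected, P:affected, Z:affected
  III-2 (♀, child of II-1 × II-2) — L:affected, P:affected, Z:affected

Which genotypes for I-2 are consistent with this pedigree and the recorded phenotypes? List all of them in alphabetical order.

I-2 ∈ {Ll PP ZZ, Ll PP Zz, Ll Pp ZZ, Ll Pp Zz, Ll pp ZZ, Ll pp Zz, ll PP ZZ, ll PP Zz, ll Pp ZZ, ll Pp Zz, ll pp ZZ, ll pp Zz}

L/I-1 aff ·: Ll
L/I-2 ? ·: ll|Ll
L/II-1 un I-1×I-2: ll
L/II-2 aff ·: Ll|LL
L/II-3 aff I-1×I-2: Ll|LL
L/II-4 un I-1×I-2: ll
L/III-1 aff II-1×II-2: Ll
L/III-2 aff II-1×II-2: Ll
⇒ L over [I-1,I-2,II-1,II-2,II-3,II-4,III-1,III-2]: 6 consistent
P/I-1 aff ·: Pp|PP
P/I-2 ? ·: pp|Pp|PP
P/II-1 ? I-1×I-2: pp|Pp|PP
P/II-2 aff ·: Pp|PP
P/II-3 aff I-1×I-2: Pp|PP
P/II-4 ? I-1×I-2: pp|Pp|PP
P/III-1 aff II-1×II-2: Pp|PP
P/III-2 aff II-1×II-2: Pp|PP
⇒ P over [I-1,I-2,II-1,II-2,II-3,II-4,III-1,III-2]: 227 consistent
Z/I-1 aff ·: Zz|ZZ
Z/I-2 aff ·: Zz|ZZ
Z/II-1 ? I-1×I-2: zz|Zz|ZZ
Z/II-2 aff ·: Zz|ZZ
Z/II-3 aff I-1×I-2: Zz|ZZ
Z/II-4 aff I-1×I-2: Zz|ZZ
Z/III-1 aff II-1×II-2: Zz|ZZ
Z/III-2 aff II-1×II-2: Zz|ZZ
⇒ Z over [I-1,I-2,II-1,II-2,II-3,II-4,III-1,III-2]: 169 consistent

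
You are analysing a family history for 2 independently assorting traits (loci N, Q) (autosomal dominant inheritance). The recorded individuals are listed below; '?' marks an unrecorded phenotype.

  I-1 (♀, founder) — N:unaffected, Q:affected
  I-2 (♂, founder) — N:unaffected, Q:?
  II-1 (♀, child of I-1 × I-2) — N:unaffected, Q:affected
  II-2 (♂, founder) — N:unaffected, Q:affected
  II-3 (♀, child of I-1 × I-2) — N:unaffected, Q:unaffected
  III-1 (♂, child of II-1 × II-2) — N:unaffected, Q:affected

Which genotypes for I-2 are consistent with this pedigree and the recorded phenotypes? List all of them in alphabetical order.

N/I-1 un ·: nn
N/I-2 un ·: nn
N/II-1 un I-1×I-2: nn
N/II-2 un ·: nn
N/II-3 un I-1×I-2: nn
N/III-1 un II-1×II-2: nn
⇒ N over [I-1,I-2,II-1,II-2,II-3,III-1]: 1 consistent
Q/I-1 aff ·: Qq
Q/I-2 ? ·: qq|Qq
Q/II-1 aff I-1×I-2: Qq|QQ
Q/II-2 aff ·: Qq|QQ
Q/II-3 un I-1×I-2: qq
Q/III-1 aff II-1×II-2: Qq|QQ
⇒ Q over [I-1,I-2,II-1,II-2,II-3,III-1]: 11 consistent

I-2 ∈ {nn Qq, nn qq}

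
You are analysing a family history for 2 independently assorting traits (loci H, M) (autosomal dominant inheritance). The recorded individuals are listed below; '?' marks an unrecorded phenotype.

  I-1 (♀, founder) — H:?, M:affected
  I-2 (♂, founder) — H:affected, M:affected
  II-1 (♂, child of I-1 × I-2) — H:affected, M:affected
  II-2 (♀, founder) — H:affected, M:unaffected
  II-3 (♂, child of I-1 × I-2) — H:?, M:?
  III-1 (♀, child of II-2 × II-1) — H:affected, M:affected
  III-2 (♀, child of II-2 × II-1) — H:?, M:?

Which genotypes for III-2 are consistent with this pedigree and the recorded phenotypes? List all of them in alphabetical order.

H/I-1 ? ·: hh|Hh|HH
H/I-2 aff ·: Hh|HH
H/II-1 aff I-1×I-2: Hh|HH
H/II-2 aff ·: Hh|HH
H/II-3 ? I-1×I-2: hh|Hh|HH
H/III-1 aff II-2×II-1: Hh|HH
H/III-2 ? II-2×II-1: hh|Hh|HH
⇒ H over [I-1,I-2,II-1,II-2,II-3,III-1,III-2]: 140 consistent
M/I-1 aff ·: Mm|MM
M/I-2 aff ·: Mm|MM
M/II-1 aff I-1×I-2: Mm|MM
M/II-2 un ·: mm
M/II-3 ? I-1×I-2: mm|Mm|MM
M/III-1 aff II-2×II-1: Mm
M/III-2 ? II-2×II-1: mm|Mm
⇒ M over [I-1,I-2,II-1,II-2,II-3,III-1,III-2]: 22 consistent

III-2 ∈ {HH Mm, HH mm, Hh Mm, Hh mm, hh Mm, hh mm}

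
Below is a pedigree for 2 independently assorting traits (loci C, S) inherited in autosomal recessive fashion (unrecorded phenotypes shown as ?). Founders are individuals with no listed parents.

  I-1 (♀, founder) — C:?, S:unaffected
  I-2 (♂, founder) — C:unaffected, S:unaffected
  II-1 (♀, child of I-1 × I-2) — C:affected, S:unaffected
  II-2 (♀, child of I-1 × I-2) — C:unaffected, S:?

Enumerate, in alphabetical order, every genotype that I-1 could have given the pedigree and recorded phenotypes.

I-1 ∈ {Cc SS, Cc Ss, cc SS, cc Ss}

C/I-1 ? ·: Cc|cc
C/I-2 un ·: Cc
C/II-1 aff I-1×I-2: cc
C/II-2 un I-1×I-2: CC|Cc
⇒ C over [I-1,I-2,II-1,II-2]: 3 consistent
S/I-1 un ·: SS|Ss
S/I-2 un ·: SS|Ss
S/II-1 un I-1×I-2: SS|Ss
S/II-2 ? I-1×I-2: SS|Ss|ss
⇒ S over [I-1,I-2,II-1,II-2]: 15 consistent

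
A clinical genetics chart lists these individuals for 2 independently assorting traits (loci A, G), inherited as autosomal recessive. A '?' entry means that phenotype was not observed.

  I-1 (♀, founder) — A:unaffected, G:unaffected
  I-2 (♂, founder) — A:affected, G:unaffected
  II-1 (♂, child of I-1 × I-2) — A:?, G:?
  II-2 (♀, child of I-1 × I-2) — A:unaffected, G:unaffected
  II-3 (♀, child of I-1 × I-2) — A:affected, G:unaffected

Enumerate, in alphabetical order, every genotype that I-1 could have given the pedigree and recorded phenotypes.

I-1 ∈ {Aa GG, Aa Gg}

A/I-1 un ·: Aa
A/I-2 aff ·: aa
A/II-1 ? I-1×I-2: Aa|aa
A/II-2 un I-1×I-2: Aa
A/II-3 aff I-1×I-2: aa
⇒ A over [I-1,I-2,II-1,II-2,II-3]: 2 consistent
G/I-1 un ·: GG|Gg
G/I-2 un ·: GG|Gg
G/II-1 ? I-1×I-2: GG|Gg|gg
G/II-2 un I-1×I-2: GG|Gg
G/II-3 un I-1×I-2: GG|Gg
⇒ G over [I-1,I-2,II-1,II-2,II-3]: 29 consistent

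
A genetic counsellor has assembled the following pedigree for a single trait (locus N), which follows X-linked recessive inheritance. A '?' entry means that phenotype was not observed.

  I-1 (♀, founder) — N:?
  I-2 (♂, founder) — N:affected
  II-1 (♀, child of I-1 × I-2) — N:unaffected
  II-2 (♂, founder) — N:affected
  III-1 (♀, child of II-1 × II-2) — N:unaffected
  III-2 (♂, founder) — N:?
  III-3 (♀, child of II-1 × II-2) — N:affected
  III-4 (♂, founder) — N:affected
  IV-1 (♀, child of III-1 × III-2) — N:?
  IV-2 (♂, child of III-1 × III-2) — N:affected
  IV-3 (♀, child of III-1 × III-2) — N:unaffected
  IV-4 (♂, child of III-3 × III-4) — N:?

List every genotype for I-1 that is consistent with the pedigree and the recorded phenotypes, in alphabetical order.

I-1 ∈ {X^NX^N, X^NX^n}

N/I-1 ? ·: X^NX^N|X^NX^n
N/I-2 aff ·: X^nY
N/II-1 un I-1×I-2: X^NX^n
N/II-2 aff ·: X^nY
N/III-1 un II-1×II-2: X^NX^n
N/III-2 ? ·: X^NY|X^nY
N/III-3 aff II-1×II-2: X^nX^n
N/III-4 aff ·: X^nY
N/IV-1 ? III-1×III-2: X^NX^N|X^NX^n|X^nX^n
N/IV-2 aff III-1×III-2: X^nY
N/IV-3 un III-1×III-2: X^NX^N|X^NX^n
N/IV-4 ? III-3×III-4: X^nY
⇒ N over [I-1,I-2,II-1,II-2,III-1,III-2,III-3,III-4,IV-1,IV-2,IV-3,IV-4]: 12 consistent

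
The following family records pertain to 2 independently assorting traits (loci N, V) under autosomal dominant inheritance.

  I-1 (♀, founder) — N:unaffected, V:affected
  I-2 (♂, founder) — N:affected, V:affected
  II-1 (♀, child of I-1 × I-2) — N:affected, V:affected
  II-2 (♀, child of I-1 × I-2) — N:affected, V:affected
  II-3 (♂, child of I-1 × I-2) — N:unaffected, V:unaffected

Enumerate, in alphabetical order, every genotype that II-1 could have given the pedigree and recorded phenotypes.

N/I-1 un ·: nn
N/I-2 aff ·: Nn
N/II-1 aff I-1×I-2: Nn
N/II-2 aff I-1×I-2: Nn
N/II-3 un I-1×I-2: nn
⇒ N over [I-1,I-2,II-1,II-2,II-3]: 1 consistent
V/I-1 aff ·: Vv
V/I-2 aff ·: Vv
V/II-1 aff I-1×I-2: Vv|VV
V/II-2 aff I-1×I-2: Vv|VV
V/II-3 un I-1×I-2: vv
⇒ V over [I-1,I-2,II-1,II-2,II-3]: 4 consistent

II-1 ∈ {Nn VV, Nn Vv}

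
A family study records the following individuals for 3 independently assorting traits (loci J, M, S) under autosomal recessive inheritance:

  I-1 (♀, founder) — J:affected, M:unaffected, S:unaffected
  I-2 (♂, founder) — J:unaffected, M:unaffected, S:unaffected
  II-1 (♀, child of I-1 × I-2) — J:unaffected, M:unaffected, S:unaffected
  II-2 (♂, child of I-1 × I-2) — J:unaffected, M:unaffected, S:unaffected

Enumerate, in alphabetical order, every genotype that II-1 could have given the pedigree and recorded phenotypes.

II-1 ∈ {Jj MM SS, Jj MM Ss, Jj Mm SS, Jj Mm Ss}

J/I-1 aff ·: jj
J/I-2 un ·: JJ|Jj
J/II-1 un I-1×I-2: Jj
J/II-2 un I-1×I-2: Jj
⇒ J over [I-1,I-2,II-1,II-2]: 2 consistent
M/I-1 un ·: MM|Mm
M/I-2 un ·: MM|Mm
M/II-1 un I-1×I-2: MM|Mm
M/II-2 un I-1×I-2: MM|Mm
⇒ M over [I-1,I-2,II-1,II-2]: 13 consistent
S/I-1 un ·: SS|Ss
S/I-2 un ·: SS|Ss
S/II-1 un I-1×I-2: SS|Ss
S/II-2 un I-1×I-2: SS|Ss
⇒ S over [I-1,I-2,II-1,II-2]: 13 consistent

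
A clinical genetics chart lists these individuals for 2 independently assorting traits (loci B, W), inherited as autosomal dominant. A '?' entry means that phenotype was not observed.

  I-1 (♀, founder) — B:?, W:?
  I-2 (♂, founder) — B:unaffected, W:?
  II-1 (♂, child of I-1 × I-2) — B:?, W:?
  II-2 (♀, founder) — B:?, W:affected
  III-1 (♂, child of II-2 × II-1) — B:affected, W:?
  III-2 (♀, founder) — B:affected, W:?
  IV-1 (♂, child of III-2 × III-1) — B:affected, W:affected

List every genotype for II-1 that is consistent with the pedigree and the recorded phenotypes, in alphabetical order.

II-1 ∈ {Bb WW, Bb Ww, Bb ww, bb WW, bb Ww, bb ww}

B/I-1 ? ·: bb|Bb|BB
B/I-2 un ·: bb
B/II-1 ? I-1×I-2: bb|Bb
B/II-2 ? ·: bb|Bb|BB
B/III-1 aff II-2×II-1: Bb|BB
B/III-2 aff ·: Bb|BB
B/IV-1 aff III-2×III-1: Bb|BB
⇒ B over [I-1,I-2,II-1,II-2,III-1,III-2,IV-1]: 52 consistent
W/I-1 ? ·: ww|Ww|WW
W/I-2 ? ·: ww|Ww|WW
W/II-1 ? I-1×I-2: ww|Ww|WW
W/II-2 aff ·: Ww|WW
W/III-1 ? II-2×II-1: ww|Ww|WW
W/III-2 ? ·: ww|Ww|WW
W/IV-1 aff III-2×III-1: Ww|WW
⇒ W over [I-1,I-2,II-1,II-2,III-1,III-2,IV-1]: 240 consistent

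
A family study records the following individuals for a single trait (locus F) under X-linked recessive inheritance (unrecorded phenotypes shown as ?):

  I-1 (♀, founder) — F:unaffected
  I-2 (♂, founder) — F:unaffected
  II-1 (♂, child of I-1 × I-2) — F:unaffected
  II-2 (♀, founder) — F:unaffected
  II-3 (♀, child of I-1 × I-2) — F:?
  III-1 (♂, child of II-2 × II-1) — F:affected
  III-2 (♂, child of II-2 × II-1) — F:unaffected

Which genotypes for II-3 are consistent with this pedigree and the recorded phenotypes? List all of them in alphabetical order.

F/I-1 un ·: X^FX^F|X^FX^f
F/I-2 un ·: X^FY
F/II-1 un I-1×I-2: X^FY
F/II-2 un ·: X^FX^f
F/II-3 ? I-1×I-2: X^FX^F|X^FX^f
F/III-1 aff II-2×II-1: X^fY
F/III-2 un II-2×II-1: X^FY
⇒ F over [I-1,I-2,II-1,II-2,II-3,III-1,III-2]: 3 consistent

II-3 ∈ {X^FX^F, X^FX^f}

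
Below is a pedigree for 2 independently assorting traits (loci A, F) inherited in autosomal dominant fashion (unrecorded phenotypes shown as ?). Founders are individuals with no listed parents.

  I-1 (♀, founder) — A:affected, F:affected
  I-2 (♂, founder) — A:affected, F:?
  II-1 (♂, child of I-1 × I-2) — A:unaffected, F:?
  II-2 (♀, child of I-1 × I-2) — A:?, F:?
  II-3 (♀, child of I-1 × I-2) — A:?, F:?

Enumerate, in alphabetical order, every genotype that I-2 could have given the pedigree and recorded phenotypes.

I-2 ∈ {Aa FF, Aa Ff, Aa ff}

A/I-1 aff ·: Aa
A/I-2 aff ·: Aa
A/II-1 un I-1×I-2: aa
A/II-2 ? I-1×I-2: aa|Aa|AA
A/II-3 ? I-1×I-2: aa|Aa|AA
⇒ A over [I-1,I-2,II-1,II-2,II-3]: 9 consistent
F/I-1 aff ·: Ff|FF
F/I-2 ? ·: ff|Ff|FF
F/II-1 ? I-1×I-2: ff|Ff|FF
F/II-2 ? I-1×I-2: ff|Ff|FF
F/II-3 ? I-1×I-2: ff|Ff|FF
⇒ F over [I-1,I-2,II-1,II-2,II-3]: 53 consistent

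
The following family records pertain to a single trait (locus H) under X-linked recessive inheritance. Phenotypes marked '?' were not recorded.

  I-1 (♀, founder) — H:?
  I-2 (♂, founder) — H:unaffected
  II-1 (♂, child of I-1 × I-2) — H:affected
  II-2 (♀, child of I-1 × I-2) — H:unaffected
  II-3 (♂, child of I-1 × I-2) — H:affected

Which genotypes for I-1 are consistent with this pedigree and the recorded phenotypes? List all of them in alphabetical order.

I-1 ∈ {X^HX^h, X^hX^h}

H/I-1 ? ·: X^HX^h|X^hX^h
H/I-2 un ·: X^HY
H/II-1 aff I-1×I-2: X^hY
H/II-2 un I-1×I-2: X^HX^H|X^HX^h
H/II-3 aff I-1×I-2: X^hY
⇒ H over [I-1,I-2,II-1,II-2,II-3]: 3 consistent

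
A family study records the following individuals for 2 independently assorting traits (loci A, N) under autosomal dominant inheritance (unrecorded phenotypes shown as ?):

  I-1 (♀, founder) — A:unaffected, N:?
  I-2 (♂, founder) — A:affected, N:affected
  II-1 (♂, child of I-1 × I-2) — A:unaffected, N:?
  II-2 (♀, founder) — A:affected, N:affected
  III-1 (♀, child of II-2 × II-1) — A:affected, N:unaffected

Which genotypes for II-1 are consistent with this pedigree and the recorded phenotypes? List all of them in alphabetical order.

A/I-1 un ·: aa
A/I-2 aff ·: Aa
A/II-1 un I-1×I-2: aa
A/II-2 aff ·: Aa|AA
A/III-1 aff II-2×II-1: Aa
⇒ A over [I-1,I-2,II-1,II-2,III-1]: 2 consistent
N/I-1 ? ·: nn|Nn|NN
N/I-2 aff ·: Nn|NN
N/II-1 ? I-1×I-2: nn|Nn
N/II-2 aff ·: Nn
N/III-1 un II-2×II-1: nn
⇒ N over [I-1,I-2,II-1,II-2,III-1]: 7 consistent

II-1 ∈ {aa Nn, aa nn}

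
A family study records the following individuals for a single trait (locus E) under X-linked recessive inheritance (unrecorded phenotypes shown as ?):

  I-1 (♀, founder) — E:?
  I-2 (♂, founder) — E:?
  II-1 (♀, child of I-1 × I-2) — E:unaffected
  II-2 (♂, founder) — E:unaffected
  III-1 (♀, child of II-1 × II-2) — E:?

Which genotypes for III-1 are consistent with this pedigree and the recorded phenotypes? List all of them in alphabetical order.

III-1 ∈ {X^EX^E, X^EX^e}

E/I-1 ? ·: X^EX^E|X^EX^e|X^eX^e
E/I-2 ? ·: X^EY|X^eY
E/II-1 un I-1×I-2: X^EX^E|X^EX^e
E/II-2 un ·: X^EY
E/III-1 ? II-1×II-2: X^EX^E|X^EX^e
⇒ E over [I-1,I-2,II-1,II-2,III-1]: 10 consistent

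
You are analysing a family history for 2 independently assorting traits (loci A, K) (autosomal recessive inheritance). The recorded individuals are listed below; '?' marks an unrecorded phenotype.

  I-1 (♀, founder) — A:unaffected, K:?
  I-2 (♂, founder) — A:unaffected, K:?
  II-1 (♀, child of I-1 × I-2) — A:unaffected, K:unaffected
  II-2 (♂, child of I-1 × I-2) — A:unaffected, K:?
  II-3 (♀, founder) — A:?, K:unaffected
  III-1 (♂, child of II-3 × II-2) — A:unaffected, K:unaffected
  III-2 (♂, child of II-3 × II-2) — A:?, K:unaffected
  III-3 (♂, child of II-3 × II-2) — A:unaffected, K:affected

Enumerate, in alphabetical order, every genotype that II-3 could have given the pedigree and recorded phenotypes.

A/I-1 un ·: AA|Aa
A/I-2 un ·: AA|Aa
A/II-1 un I-1×I-2: AA|Aa
A/II-2 un I-1×I-2: AA|Aa
A/II-3 ? ·: AA|Aa|aa
A/III-1 un II-3×II-2: AA|Aa
A/III-2 ? II-3×II-2: AA|Aa|aa
A/III-3 un II-3×II-2: AA|Aa
⇒ A over [I-1,I-2,II-1,II-2,II-3,III-1,III-2,III-3]: 202 consistent
K/I-1 ? ·: KK|Kk|kk
K/I-2 ? ·: KK|Kk|kk
K/II-1 un I-1×I-2: KK|Kk
K/II-2 ? I-1×I-2: Kk|kk
K/II-3 un ·: Kk
K/III-1 un II-3×II-2: KK|Kk
K/III-2 un II-3×II-2: KK|Kk
K/III-3 aff II-3×II-2: kk
⇒ K over [I-1,I-2,II-1,II-2,II-3,III-1,III-2,III-3]: 44 consistent

II-3 ∈ {AA Kk, Aa Kk, aa Kk}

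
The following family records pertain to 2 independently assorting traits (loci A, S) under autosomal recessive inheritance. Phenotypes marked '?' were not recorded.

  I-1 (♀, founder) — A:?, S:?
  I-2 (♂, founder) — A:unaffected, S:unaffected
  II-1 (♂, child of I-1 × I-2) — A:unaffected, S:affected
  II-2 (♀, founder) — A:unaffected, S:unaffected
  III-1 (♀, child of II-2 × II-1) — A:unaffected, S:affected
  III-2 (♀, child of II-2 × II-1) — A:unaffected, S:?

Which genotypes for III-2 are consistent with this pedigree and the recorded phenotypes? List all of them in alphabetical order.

A/I-1 ? ·: AA|Aa|aa
A/I-2 un ·: AA|Aa
A/II-1 un I-1×I-2: AA|Aa
A/II-2 un ·: AA|Aa
A/III-1 un II-2×II-1: AA|Aa
A/III-2 un II-2×II-1: AA|Aa
⇒ A over [I-1,I-2,II-1,II-2,III-1,III-2]: 60 consistent
S/I-1 ? ·: Ss|ss
S/I-2 un ·: Ss
S/II-1 aff I-1×I-2: ss
S/II-2 un ·: Ss
S/III-1 aff II-2×II-1: ss
S/III-2 ? II-2×II-1: Ss|ss
⇒ S over [I-1,I-2,II-1,II-2,III-1,III-2]: 4 consistent

III-2 ∈ {AA Ss, AA ss, Aa Ss, Aa ss}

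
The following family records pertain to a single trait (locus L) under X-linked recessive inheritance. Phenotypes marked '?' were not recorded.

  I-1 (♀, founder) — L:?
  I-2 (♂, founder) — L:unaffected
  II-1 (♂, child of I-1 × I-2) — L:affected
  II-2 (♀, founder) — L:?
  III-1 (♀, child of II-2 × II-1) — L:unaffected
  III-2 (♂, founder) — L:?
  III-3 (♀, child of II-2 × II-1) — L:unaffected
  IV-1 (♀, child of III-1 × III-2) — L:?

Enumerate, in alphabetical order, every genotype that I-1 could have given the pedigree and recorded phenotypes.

I-1 ∈ {X^LX^l, X^lX^l}

L/I-1 ? ·: X^LX^l|X^lX^l
L/I-2 un ·: X^LY
L/II-1 aff I-1×I-2: X^lY
L/II-2 ? ·: X^LX^L|X^LX^l
L/III-1 un II-2×II-1: X^LX^l
L/III-2 ? ·: X^LY|X^lY
L/III-3 un II-2×II-1: X^LX^l
L/IV-1 ? III-1×III-2: X^LX^L|X^LX^l|X^lX^l
⇒ L over [I-1,I-2,II-1,II-2,III-1,III-2,III-3,IV-1]: 16 consistent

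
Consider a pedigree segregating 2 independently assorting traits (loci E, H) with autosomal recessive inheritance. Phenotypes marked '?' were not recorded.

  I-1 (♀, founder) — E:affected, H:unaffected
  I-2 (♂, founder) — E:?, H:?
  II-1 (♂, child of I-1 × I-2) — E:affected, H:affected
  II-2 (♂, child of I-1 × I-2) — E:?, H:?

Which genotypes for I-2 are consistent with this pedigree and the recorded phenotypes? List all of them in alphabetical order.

E/I-1 aff ·: ee
E/I-2 ? ·: Ee|ee
E/II-1 aff I-1×I-2: ee
E/II-2 ? I-1×I-2: Ee|ee
⇒ E over [I-1,I-2,II-1,II-2]: 3 consistent
H/I-1 un ·: Hh
H/I-2 ? ·: Hh|hh
H/II-1 aff I-1×I-2: hh
H/II-2 ? I-1×I-2: HH|Hh|hh
⇒ H over [I-1,I-2,II-1,II-2]: 5 consistent

I-2 ∈ {Ee Hh, Ee hh, ee Hh, ee hh}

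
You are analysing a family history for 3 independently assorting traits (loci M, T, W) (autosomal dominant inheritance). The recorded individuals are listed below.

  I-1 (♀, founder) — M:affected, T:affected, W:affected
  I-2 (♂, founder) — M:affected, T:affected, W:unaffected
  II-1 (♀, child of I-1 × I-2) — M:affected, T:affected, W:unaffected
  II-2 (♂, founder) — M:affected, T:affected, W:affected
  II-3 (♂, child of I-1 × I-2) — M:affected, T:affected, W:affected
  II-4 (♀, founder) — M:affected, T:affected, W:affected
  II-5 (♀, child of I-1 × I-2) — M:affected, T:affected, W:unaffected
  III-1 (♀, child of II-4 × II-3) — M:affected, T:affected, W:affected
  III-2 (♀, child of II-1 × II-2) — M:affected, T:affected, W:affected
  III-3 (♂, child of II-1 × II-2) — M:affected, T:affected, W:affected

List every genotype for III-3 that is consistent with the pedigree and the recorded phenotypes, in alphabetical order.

III-3 ∈ {MM TT Ww, MM Tt Ww, Mm TT Ww, Mm Tt Ww}

M/I-1 aff ·: Mm|MM
M/I-2 aff ·: Mm|MM
M/II-1 aff I-1×I-2: Mm|MM
M/II-2 aff ·: Mm|MM
M/II-3 aff I-1×I-2: Mm|MM
M/II-4 aff ·: Mm|MM
M/II-5 aff I-1×I-2: Mm|MM
M/III-1 aff II-4×II-3: Mm|MM
M/III-2 aff II-1×II-2: Mm|MM
M/III-3 aff II-1×II-2: Mm|MM
⇒ M over [I-1,I-2,II-1,II-2,II-3,II-4,II-5,III-1,III-2,III-3]: 561 consistent
T/I-1 aff ·: Tt|TT
T/I-2 aff ·: Tt|TT
T/II-1 aff I-1×I-2: Tt|TT
T/II-2 aff ·: Tt|TT
T/II-3 aff I-1×I-2: Tt|TT
T/II-4 aff ·: Tt|TT
T/II-5 aff I-1×I-2: Tt|TT
T/III-1 aff II-4×II-3: Tt|TT
T/III-2 aff II-1×II-2: Tt|TT
T/III-3 aff II-1×II-2: Tt|TT
⇒ T over [I-1,I-2,II-1,II-2,II-3,II-4,II-5,III-1,III-2,III-3]: 561 consistent
W/I-1 aff ·: Ww
W/I-2 un ·: ww
W/II-1 un I-1×I-2: ww
W/II-2 aff ·: Ww|WW
W/II-3 aff I-1×I-2: Ww
W/II-4 aff ·: Ww|WW
W/II-5 un I-1×I-2: ww
W/III-1 aff II-4×II-3: Ww|WW
W/III-2 aff II-1×II-2: Ww
W/III-3 aff II-1×II-2: Ww
⇒ W over [I-1,I-2,II-1,II-2,II-3,II-4,II-5,III-1,III-2,III-3]: 8 consistent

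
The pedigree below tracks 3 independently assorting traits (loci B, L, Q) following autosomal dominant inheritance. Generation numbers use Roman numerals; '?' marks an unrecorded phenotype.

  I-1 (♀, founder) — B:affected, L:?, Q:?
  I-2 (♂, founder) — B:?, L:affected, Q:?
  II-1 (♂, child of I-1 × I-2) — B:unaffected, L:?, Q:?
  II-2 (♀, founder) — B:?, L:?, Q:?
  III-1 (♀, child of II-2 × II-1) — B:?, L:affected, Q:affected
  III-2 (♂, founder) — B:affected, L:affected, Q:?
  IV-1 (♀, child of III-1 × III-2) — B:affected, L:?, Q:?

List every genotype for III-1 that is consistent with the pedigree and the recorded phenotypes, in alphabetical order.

III-1 ∈ {Bb LL QQ, Bb LL Qq, Bb Ll QQ, Bb Ll Qq, bb LL QQ, bb LL Qq, bb Ll QQ, bb Ll Qq}

B/I-1 aff ·: Bb
B/I-2 ? ·: bb|Bb
B/II-1 un I-1×I-2: bb
B/II-2 ? ·: bb|Bb|BB
B/III-1 ? II-2×II-1: bb|Bb
B/III-2 aff ·: Bb|BB
B/IV-1 aff III-1×III-2: Bb|BB
⇒ B over [I-1,I-2,II-1,II-2,III-1,III-2,IV-1]: 24 consistent
L/I-1 ? ·: ll|Ll|LL
L/I-2 aff ·: Ll|LL
L/II-1 ? I-1×I-2: ll|Ll|LL
L/II-2 ? ·: ll|Ll|LL
L/III-1 aff II-2×II-1: Ll|LL
L/III-2 aff ·: Ll|LL
L/IV-1 ? III-1×III-2: ll|Ll|LL
⇒ L over [I-1,I-2,II-1,II-2,III-1,III-2,IV-1]: 189 consistent
Q/I-1 ? ·: qq|Qq|QQ
Q/I-2 ? ·: qq|Qq|QQ
Q/II-1 ? I-1×I-2: qq|Qq|QQ
Q/II-2 ? ·: qq|Qq|QQ
Q/III-1 aff II-2×II-1: Qq|QQ
Q/III-2 ? ·: qq|Qq|QQ
Q/IV-1 ? III-1×III-2: qq|Qq|QQ
⇒ Q over [I-1,I-2,II-1,II-2,III-1,III-2,IV-1]: 347 consistent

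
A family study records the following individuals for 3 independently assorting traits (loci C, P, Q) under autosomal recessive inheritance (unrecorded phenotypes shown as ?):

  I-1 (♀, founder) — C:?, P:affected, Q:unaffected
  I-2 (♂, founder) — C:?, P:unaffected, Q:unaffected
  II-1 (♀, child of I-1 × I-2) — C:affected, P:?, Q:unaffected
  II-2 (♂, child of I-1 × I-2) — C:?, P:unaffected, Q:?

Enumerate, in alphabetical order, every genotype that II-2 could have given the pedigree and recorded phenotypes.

II-2 ∈ {CC Pp QQ, CC Pp Qq, CC Pp qq, Cc Pp QQ, Cc Pp Qq, Cc Pp qq, cc Pp QQ, cc Pp Qq, cc Pp qq}

C/I-1 ? ·: Cc|cc
C/I-2 ? ·: Cc|cc
C/II-1 aff I-1×I-2: cc
C/II-2 ? I-1×I-2: CC|Cc|cc
⇒ C over [I-1,I-2,II-1,II-2]: 8 consistent
P/I-1 aff ·: pp
P/I-2 un ·: PP|Pp
P/II-1 ? I-1×I-2: Pp|pp
P/II-2 un I-1×I-2: Pp
⇒ P over [I-1,I-2,II-1,II-2]: 3 consistent
Q/I-1 un ·: QQ|Qq
Q/I-2 un ·: QQ|Qq
Q/II-1 un I-1×I-2: QQ|Qq
Q/II-2 ? I-1×I-2: QQ|Qq|qq
⇒ Q over [I-1,I-2,II-1,II-2]: 15 consistent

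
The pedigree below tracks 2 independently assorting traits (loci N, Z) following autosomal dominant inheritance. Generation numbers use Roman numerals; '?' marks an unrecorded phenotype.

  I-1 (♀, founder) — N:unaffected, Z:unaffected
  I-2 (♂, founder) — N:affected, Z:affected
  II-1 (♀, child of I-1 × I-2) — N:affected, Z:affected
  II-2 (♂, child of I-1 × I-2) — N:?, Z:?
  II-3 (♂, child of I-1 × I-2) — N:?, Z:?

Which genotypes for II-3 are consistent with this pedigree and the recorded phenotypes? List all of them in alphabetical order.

N/I-1 un ·: nn
N/I-2 aff ·: Nn|NN
N/II-1 aff I-1×I-2: Nn
N/II-2 ? I-1×I-2: nn|Nn
N/II-3 ? I-1×I-2: nn|Nn
⇒ N over [I-1,I-2,II-1,II-2,II-3]: 5 consistent
Z/I-1 un ·: zz
Z/I-2 aff ·: Zz|ZZ
Z/II-1 aff I-1×I-2: Zz
Z/II-2 ? I-1×I-2: zz|Zz
Z/II-3 ? I-1×I-2: zz|Zz
⇒ Z over [I-1,I-2,II-1,II-2,II-3]: 5 consistent

II-3 ∈ {Nn Zz, Nn zz, nn Zz, nn zz}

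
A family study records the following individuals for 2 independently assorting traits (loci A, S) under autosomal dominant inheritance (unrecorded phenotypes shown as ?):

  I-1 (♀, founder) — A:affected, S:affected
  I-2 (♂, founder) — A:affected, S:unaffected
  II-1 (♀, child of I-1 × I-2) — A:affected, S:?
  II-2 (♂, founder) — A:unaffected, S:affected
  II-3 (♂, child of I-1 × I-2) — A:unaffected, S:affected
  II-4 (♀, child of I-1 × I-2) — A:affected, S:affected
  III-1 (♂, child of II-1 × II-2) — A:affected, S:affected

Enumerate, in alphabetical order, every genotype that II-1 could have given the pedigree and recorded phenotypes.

II-1 ∈ {AA Ss, AA ss, Aa Ss, Aa ss}

A/I-1 aff ·: Aa
A/I-2 aff ·: Aa
A/II-1 aff I-1×I-2: Aa|AA
A/II-2 un ·: aa
A/II-3 un I-1×I-2: aa
A/II-4 aff I-1×I-2: Aa|AA
A/III-1 aff II-1×II-2: Aa
⇒ A over [I-1,I-2,II-1,II-2,II-3,II-4,III-1]: 4 consistent
S/I-1 aff ·: Ss|SS
S/I-2 un ·: ss
S/II-1 ? I-1×I-2: ss|Ss
S/II-2 aff ·: Ss|SS
S/II-3 aff I-1×I-2: Ss
S/II-4 aff I-1×I-2: Ss
S/III-1 aff II-1×II-2: Ss|SS
⇒ S over [I-1,I-2,II-1,II-2,II-3,II-4,III-1]: 10 consistent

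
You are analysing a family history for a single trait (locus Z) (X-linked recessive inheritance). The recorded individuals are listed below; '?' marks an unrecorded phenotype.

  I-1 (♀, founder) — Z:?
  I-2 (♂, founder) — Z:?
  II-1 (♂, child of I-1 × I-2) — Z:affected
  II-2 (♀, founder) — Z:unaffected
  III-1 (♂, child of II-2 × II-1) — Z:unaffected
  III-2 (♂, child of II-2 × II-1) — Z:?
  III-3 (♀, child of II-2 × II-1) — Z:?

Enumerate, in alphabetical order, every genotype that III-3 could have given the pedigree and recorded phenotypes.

III-3 ∈ {X^ZX^z, X^zX^z}

Z/I-1 ? ·: X^ZX^z|X^zX^z
Z/I-2 ? ·: X^ZY|X^zY
Z/II-1 aff I-1×I-2: X^zY
Z/II-2 un ·: X^ZX^Z|X^ZX^z
Z/III-1 un II-2×II-1: X^ZY
Z/III-2 ? II-2×II-1: X^ZY|X^zY
Z/III-3 ? II-2×II-1: X^ZX^z|X^zX^z
⇒ Z over [I-1,I-2,II-1,II-2,III-1,III-2,III-3]: 20 consistent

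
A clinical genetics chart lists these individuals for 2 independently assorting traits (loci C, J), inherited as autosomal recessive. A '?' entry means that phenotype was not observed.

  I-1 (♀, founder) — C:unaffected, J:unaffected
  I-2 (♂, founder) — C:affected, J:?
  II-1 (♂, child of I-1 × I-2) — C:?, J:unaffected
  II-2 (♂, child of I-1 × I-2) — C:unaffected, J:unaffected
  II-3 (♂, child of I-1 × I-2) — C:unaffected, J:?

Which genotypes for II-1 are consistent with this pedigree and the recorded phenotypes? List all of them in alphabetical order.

II-1 ∈ {Cc JJ, Cc Jj, cc JJ, cc Jj}

C/I-1 un ·: CC|Cc
C/I-2 aff ·: cc
C/II-1 ? I-1×I-2: Cc|cc
C/II-2 un I-1×I-2: Cc
C/II-3 un I-1×I-2: Cc
⇒ C over [I-1,I-2,II-1,II-2,II-3]: 3 consistent
J/I-1 un ·: JJ|Jj
J/I-2 ? ·: JJ|Jj|jj
J/II-1 un I-1×I-2: JJ|Jj
J/II-2 un I-1×I-2: JJ|Jj
J/II-3 ? I-1×I-2: JJ|Jj|jj
⇒ J over [I-1,I-2,II-1,II-2,II-3]: 32 consistent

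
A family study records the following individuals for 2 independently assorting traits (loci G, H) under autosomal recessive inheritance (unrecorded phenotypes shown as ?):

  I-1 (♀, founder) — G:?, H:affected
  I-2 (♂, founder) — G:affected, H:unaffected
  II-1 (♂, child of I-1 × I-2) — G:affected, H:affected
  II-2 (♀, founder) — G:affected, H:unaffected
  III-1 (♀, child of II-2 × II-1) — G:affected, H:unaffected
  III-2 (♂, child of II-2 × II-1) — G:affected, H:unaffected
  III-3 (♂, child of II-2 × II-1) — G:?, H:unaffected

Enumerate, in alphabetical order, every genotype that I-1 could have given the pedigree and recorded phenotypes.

I-1 ∈ {Gg hh, gg hh}

G/I-1 ? ·: Gg|gg
G/I-2 aff ·: gg
G/II-1 aff I-1×I-2: gg
G/II-2 aff ·: gg
G/III-1 aff II-2×II-1: gg
G/III-2 aff II-2×II-1: gg
G/III-3 ? II-2×II-1: gg
⇒ G over [I-1,I-2,II-1,II-2,III-1,III-2,III-3]: 2 consistent
H/I-1 aff ·: hh
H/I-2 un ·: Hh
H/II-1 aff I-1×I-2: hh
H/II-2 un ·: HH|Hh
H/III-1 un II-2×II-1: Hh
H/III-2 un II-2×II-1: Hh
H/III-3 un II-2×II-1: Hh
⇒ H over [I-1,I-2,II-1,II-2,III-1,III-2,III-3]: 2 consistent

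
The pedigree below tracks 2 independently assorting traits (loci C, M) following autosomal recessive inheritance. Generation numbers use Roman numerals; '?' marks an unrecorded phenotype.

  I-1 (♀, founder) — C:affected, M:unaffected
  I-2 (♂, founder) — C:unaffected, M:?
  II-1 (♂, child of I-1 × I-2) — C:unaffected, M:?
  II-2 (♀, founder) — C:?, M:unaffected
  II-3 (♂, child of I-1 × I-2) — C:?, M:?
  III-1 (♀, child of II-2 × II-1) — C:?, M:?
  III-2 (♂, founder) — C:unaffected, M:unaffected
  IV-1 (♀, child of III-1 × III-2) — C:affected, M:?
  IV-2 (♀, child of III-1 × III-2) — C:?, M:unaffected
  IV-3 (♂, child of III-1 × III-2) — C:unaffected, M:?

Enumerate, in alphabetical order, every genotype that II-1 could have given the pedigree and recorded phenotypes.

C/I-1 aff ·: cc
C/I-2 un ·: CC|Cc
C/II-1 un I-1×I-2: Cc
C/II-2 ? ·: CC|Cc|cc
C/II-3 ? I-1×I-2: Cc|cc
C/III-1 ? II-2×II-1: Cc|cc
C/III-2 un ·: Cc
C/IV-1 aff III-1×III-2: cc
C/IV-2 ? III-1×III-2: CC|Cc|cc
C/IV-3 un III-1×III-2: CC|Cc
⇒ C over [I-1,I-2,II-1,II-2,II-3,III-1,III-2,IV-1,IV-2,IV-3]: 66 consistent
M/I-1 un ·: MM|Mm
M/I-2 ? ·: MM|Mm|mm
M/II-1 ? I-1×I-2: MM|Mm|mm
M/II-2 un ·: MM|Mm
M/II-3 ? I-1×I-2: MM|Mm|mm
M/III-1 ? II-2×II-1: MM|Mm|mm
M/III-2 un ·: MM|Mm
M/IV-1 ? III-1×III-2: MM|Mm|mm
M/IV-2 un III-1×III-2: MM|Mm
M/IV-3 ? III-1×III-2: MM|Mm|mm
⇒ M over [I-1,I-2,II-1,II-2,II-3,III-1,III-2,IV-1,IV-2,IV-3]: 1387 consistent

II-1 ∈ {Cc MM, Cc Mm, Cc mm}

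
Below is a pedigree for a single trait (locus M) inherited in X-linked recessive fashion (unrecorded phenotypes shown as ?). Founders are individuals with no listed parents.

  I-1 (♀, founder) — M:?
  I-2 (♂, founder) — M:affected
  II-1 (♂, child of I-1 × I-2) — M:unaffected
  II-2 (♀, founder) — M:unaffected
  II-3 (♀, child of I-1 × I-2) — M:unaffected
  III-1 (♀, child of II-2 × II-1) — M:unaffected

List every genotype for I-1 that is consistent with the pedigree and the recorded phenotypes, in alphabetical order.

M/I-1 ? ·: X^MX^M|X^MX^m
M/I-2 aff ·: X^mY
M/II-1 un I-1×I-2: X^MY
M/II-2 un ·: X^MX^M|X^MX^m
M/II-3 un I-1×I-2: X^MX^m
M/III-1 un II-2×II-1: X^MX^M|X^MX^m
⇒ M over [I-1,I-2,II-1,II-2,II-3,III-1]: 6 consistent

I-1 ∈ {X^MX^M, X^MX^m}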